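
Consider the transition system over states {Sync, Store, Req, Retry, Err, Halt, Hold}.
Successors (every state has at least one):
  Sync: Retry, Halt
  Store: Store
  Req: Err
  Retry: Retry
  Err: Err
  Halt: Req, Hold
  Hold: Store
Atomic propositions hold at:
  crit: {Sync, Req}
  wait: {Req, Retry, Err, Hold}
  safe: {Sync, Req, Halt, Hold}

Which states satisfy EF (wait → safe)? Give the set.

{Sync, Store, Req, Halt, Hold}

Sat(wait → safe) = {Sync, Store, Req, Halt, Hold}
EF (wait → safe): least fixpoint, start Z0 = {Sync, Store, Req, Halt, Hold}, add states with some successor in Z. Already a fixed point.
Sat(EF (wait → safe)) = {Sync, Store, Req, Halt, Hold}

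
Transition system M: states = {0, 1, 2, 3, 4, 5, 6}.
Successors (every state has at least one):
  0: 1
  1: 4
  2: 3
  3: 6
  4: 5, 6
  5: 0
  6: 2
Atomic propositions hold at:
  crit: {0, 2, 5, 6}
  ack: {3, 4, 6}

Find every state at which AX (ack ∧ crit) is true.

Sat(ack ∧ crit) = {6}
Sat(AX (ack ∧ crit)) = {s : every successor in {6}} = {3}

{3}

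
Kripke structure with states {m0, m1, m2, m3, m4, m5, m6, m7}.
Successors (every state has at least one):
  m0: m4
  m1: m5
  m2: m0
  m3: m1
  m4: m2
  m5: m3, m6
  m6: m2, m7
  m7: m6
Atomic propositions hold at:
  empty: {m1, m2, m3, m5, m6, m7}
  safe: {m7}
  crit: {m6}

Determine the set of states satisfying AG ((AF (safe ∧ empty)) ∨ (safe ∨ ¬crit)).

Sat(safe ∧ empty) = {m7}
AF (safe ∧ empty): least fixpoint, start Z0 = {m7}, add states with every successor in Z. Already a fixed point.
Sat(AF (safe ∧ empty)) = {m7}
Sat(¬crit) = {m0, m1, m2, m3, m4, m5, m7}
Sat(safe ∨ ¬crit) = {m0, m1, m2, m3, m4, m5, m7}
Sat((AF (safe ∧ empty)) ∨ (safe ∨ ¬crit)) = {m0, m1, m2, m3, m4, m5, m7}
AG ((AF (safe ∧ empty)) ∨ (safe ∨ ¬crit)): greatest fixpoint, start Z0 = {m0, m1, m2, m3, m4, m5, m7}, keep only states in Sat with every successor in Z. Z1 = {m0, m1, m2, m3, m4}; Z2 = {m0, m2, m3, m4}; Z3 = {m0, m2, m4}; fixed.
Sat(AG ((AF (safe ∧ empty)) ∨ (safe ∨ ¬crit))) = {m0, m2, m4}

{m0, m2, m4}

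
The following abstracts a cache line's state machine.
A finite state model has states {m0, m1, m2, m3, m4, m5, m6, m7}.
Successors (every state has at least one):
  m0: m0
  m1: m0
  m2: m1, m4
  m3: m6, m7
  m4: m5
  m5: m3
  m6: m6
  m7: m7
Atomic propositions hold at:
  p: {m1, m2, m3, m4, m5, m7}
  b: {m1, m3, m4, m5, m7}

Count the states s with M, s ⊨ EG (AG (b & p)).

1

Sat(b & p) = {m1, m3, m4, m5, m7}
AG (b & p): greatest fixpoint, start Z0 = {m1, m3, m4, m5, m7}, keep only states in Sat with every successor in Z. Z1 = {m4, m5, m7}; Z2 = {m4, m7}; Z3 = {m7}; fixed.
Sat(AG (b & p)) = {m7}
EG (AG (b & p)): greatest fixpoint, start Z0 = {m7}, keep only states in Sat with some successor in Z. Already a fixed point.
Sat(EG (AG (b & p))) = {m7}
|Sat(EG (AG (b & p)))| = |{m7}| = 1.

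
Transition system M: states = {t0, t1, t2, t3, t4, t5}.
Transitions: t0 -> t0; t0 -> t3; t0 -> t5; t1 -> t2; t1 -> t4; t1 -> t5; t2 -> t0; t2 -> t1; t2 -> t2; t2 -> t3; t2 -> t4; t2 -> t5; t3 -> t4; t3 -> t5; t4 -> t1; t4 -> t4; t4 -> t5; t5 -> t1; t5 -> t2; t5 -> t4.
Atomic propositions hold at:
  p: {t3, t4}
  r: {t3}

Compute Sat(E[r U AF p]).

AF p: least fixpoint, start Z0 = {t3, t4}, add states with every successor in Z. Already a fixed point.
Sat(AF p) = {t3, t4}
E[r U AF p]: least fixpoint, start Z0 = Sat(AF p) = {t3, t4}, add states in Sat(r) with some successor in Z. Already a fixed point.
Sat(E[r U AF p]) = {t3, t4}

{t3, t4}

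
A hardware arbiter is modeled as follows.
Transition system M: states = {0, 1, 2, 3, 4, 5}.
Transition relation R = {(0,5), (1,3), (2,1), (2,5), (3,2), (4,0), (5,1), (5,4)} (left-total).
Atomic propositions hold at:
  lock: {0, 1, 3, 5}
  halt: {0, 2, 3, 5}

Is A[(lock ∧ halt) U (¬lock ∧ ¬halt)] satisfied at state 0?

No

Sat(lock ∧ halt) = {0, 3, 5}
Sat(¬lock) = {2, 4}
Sat(¬halt) = {1, 4}
Sat(¬lock ∧ ¬halt) = {4}
A[(lock ∧ halt) U (¬lock ∧ ¬halt)]: least fixpoint, start Z0 = Sat((¬lock ∧ ¬halt)) = {4}, add states in Sat(lock ∧ halt) with every successor in Z. Already a fixed point.
Sat(A[(lock ∧ halt) U (¬lock ∧ ¬halt)]) = {4}
0 ∉ Sat(A[(lock ∧ halt) U (¬lock ∧ ¬halt)]) = {4}, so the formula does not hold at 0.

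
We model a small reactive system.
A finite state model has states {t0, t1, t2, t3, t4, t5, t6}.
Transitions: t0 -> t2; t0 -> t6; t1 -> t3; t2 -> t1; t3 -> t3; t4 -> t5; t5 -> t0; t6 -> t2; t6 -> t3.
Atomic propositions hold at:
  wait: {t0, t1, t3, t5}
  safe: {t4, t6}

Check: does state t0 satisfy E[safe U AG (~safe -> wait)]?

Sat(~safe) = {t0, t1, t2, t3, t5}
Sat(~safe -> wait) = {t0, t1, t3, t4, t5, t6}
AG (~safe -> wait): greatest fixpoint, start Z0 = {t0, t1, t3, t4, t5, t6}, keep only states in Sat with every successor in Z. Z1 = {t1, t3, t4, t5}; Z2 = {t1, t3, t4}; Z3 = {t1, t3}; fixed.
Sat(AG (~safe -> wait)) = {t1, t3}
E[safe U AG (~safe -> wait)]: least fixpoint, start Z0 = Sat(AG (~safe -> wait)) = {t1, t3}, add states in Sat(safe) with some successor in Z. Z1 = {t1, t3, t6}; fixed.
Sat(E[safe U AG (~safe -> wait)]) = {t1, t3, t6}
t0 ∉ Sat(E[safe U AG (~safe -> wait)]) = {t1, t3, t6}, so the formula does not hold at t0.

No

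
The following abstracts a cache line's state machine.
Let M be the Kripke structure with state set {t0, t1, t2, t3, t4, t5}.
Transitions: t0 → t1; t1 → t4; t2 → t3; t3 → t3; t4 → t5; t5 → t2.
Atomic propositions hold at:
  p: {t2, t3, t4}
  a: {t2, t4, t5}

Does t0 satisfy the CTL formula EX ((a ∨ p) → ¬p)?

Sat(a ∨ p) = {t2, t3, t4, t5}
Sat(¬p) = {t0, t1, t5}
Sat((a ∨ p) → ¬p) = {t0, t1, t5}
Sat(EX ((a ∨ p) → ¬p)) = {s : some successor in {t0, t1, t5}} = {t0, t4}
t0 ∈ Sat(EX ((a ∨ p) → ¬p)) = {t0, t4}, so the formula holds at t0.

Yes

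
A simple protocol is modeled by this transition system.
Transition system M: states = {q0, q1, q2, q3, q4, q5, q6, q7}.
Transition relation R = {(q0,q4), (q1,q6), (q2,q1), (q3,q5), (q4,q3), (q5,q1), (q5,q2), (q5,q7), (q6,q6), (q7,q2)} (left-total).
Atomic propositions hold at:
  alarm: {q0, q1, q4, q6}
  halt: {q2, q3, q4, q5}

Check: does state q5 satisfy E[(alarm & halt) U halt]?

Sat(alarm & halt) = {q4}
E[(alarm & halt) U halt]: least fixpoint, start Z0 = Sat(halt) = {q2, q3, q4, q5}, add states in Sat(alarm & halt) with some successor in Z. Already a fixed point.
Sat(E[(alarm & halt) U halt]) = {q2, q3, q4, q5}
q5 ∈ Sat(E[(alarm & halt) U halt]) = {q2, q3, q4, q5}, so the formula holds at q5.

Yes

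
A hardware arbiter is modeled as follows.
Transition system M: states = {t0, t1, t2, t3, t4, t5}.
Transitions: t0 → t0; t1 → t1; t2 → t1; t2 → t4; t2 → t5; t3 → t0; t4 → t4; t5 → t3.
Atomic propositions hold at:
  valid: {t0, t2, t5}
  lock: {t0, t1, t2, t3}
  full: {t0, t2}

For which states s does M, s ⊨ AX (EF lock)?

EF lock: least fixpoint, start Z0 = {t0, t1, t2, t3}, add states with some successor in Z. Z1 = {t0, t1, t2, t3, t5}; fixed.
Sat(EF lock) = {t0, t1, t2, t3, t5}
Sat(AX (EF lock)) = {s : every successor in {t0, t1, t2, t3, t5}} = {t0, t1, t3, t5}

{t0, t1, t3, t5}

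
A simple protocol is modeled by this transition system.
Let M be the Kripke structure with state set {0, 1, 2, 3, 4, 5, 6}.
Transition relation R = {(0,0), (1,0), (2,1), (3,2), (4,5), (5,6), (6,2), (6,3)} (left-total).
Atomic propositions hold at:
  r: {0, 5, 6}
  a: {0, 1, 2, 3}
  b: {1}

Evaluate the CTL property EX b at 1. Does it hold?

No

Sat(EX b) = {s : some successor in {1}} = {2}
1 ∉ Sat(EX b) = {2}, so the formula does not hold at 1.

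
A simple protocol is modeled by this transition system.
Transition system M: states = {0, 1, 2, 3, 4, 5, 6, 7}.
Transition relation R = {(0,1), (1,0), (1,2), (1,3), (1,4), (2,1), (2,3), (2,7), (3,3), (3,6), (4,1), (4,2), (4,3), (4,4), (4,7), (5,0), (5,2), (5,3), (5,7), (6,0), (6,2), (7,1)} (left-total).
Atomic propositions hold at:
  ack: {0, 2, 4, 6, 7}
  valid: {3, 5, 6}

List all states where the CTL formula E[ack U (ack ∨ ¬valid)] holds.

Sat(¬valid) = {0, 1, 2, 4, 7}
Sat(ack ∨ ¬valid) = {0, 1, 2, 4, 6, 7}
E[ack U (ack ∨ ¬valid)]: least fixpoint, start Z0 = Sat((ack ∨ ¬valid)) = {0, 1, 2, 4, 6, 7}, add states in Sat(ack) with some successor in Z. Already a fixed point.
Sat(E[ack U (ack ∨ ¬valid)]) = {0, 1, 2, 4, 6, 7}

{0, 1, 2, 4, 6, 7}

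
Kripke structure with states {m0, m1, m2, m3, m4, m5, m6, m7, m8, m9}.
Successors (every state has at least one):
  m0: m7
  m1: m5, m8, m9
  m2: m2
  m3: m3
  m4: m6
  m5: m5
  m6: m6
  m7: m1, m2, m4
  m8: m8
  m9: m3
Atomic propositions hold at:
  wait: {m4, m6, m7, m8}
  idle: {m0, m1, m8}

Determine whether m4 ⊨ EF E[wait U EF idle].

EF idle: least fixpoint, start Z0 = {m0, m1, m8}, add states with some successor in Z. Z1 = {m0, m1, m7, m8}; fixed.
Sat(EF idle) = {m0, m1, m7, m8}
E[wait U EF idle]: least fixpoint, start Z0 = Sat(EF idle) = {m0, m1, m7, m8}, add states in Sat(wait) with some successor in Z. Already a fixed point.
Sat(E[wait U EF idle]) = {m0, m1, m7, m8}
EF E[wait U EF idle]: least fixpoint, start Z0 = {m0, m1, m7, m8}, add states with some successor in Z. Already a fixed point.
Sat(EF E[wait U EF idle]) = {m0, m1, m7, m8}
m4 ∉ Sat(EF E[wait U EF idle]) = {m0, m1, m7, m8}, so the formula does not hold at m4.

No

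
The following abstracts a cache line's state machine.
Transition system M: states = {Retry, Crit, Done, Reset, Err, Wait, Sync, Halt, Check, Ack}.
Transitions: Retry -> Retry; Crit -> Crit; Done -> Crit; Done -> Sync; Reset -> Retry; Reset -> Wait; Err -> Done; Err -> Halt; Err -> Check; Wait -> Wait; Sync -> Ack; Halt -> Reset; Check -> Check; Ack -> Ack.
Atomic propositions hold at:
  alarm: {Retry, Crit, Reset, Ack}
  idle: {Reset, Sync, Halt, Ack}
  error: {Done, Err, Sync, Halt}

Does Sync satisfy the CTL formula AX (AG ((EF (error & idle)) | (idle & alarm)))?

Sat(error & idle) = {Sync, Halt}
EF (error & idle): least fixpoint, start Z0 = {Sync, Halt}, add states with some successor in Z. Z1 = {Done, Err, Sync, Halt}; fixed.
Sat(EF (error & idle)) = {Done, Err, Sync, Halt}
Sat(idle & alarm) = {Reset, Ack}
Sat((EF (error & idle)) | (idle & alarm)) = {Done, Reset, Err, Sync, Halt, Ack}
AG ((EF (error & idle)) | (idle & alarm)): greatest fixpoint, start Z0 = {Done, Reset, Err, Sync, Halt, Ack}, keep only states in Sat with every successor in Z. Z1 = {Sync, Halt, Ack}; Z2 = {Sync, Ack}; fixed.
Sat(AG ((EF (error & idle)) | (idle & alarm))) = {Sync, Ack}
Sat(AX (AG ((EF (error & idle)) | (idle & alarm)))) = {s : every successor in {Sync, Ack}} = {Sync, Ack}
Sync ∈ Sat(AX (AG ((EF (error & idle)) | (idle & alarm)))) = {Sync, Ack}, so the formula holds at Sync.

Yes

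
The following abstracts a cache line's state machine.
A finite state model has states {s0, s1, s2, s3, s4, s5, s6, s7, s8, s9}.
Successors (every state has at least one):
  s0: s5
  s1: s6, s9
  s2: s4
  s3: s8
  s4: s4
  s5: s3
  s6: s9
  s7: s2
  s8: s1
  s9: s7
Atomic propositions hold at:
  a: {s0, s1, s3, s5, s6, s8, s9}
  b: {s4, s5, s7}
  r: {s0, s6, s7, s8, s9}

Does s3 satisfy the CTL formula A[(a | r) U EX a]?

Sat(a | r) = {s0, s1, s3, s5, s6, s7, s8, s9}
Sat(EX a) = {s : some successor in {s0, s1, s3, s5, s6, s8, s9}} = {s0, s1, s3, s5, s6, s8}
A[(a | r) U EX a]: least fixpoint, start Z0 = Sat(EX a) = {s0, s1, s3, s5, s6, s8}, add states in Sat(a | r) with every successor in Z. Already a fixed point.
Sat(A[(a | r) U EX a]) = {s0, s1, s3, s5, s6, s8}
s3 ∈ Sat(A[(a | r) U EX a]) = {s0, s1, s3, s5, s6, s8}, so the formula holds at s3.

Yes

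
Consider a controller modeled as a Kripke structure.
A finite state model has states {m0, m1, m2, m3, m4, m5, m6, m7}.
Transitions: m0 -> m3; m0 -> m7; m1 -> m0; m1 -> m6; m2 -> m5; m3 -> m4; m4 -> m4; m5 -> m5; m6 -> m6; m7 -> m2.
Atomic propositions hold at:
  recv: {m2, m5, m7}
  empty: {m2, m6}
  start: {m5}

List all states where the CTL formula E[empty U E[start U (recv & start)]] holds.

{m2, m5}

Sat(recv & start) = {m5}
E[start U (recv & start)]: least fixpoint, start Z0 = Sat((recv & start)) = {m5}, add states in Sat(start) with some successor in Z. Already a fixed point.
Sat(E[start U (recv & start)]) = {m5}
E[empty U E[start U (recv & start)]]: least fixpoint, start Z0 = Sat(E[start U (recv & start)]) = {m5}, add states in Sat(empty) with some successor in Z. Z1 = {m2, m5}; fixed.
Sat(E[empty U E[start U (recv & start)]]) = {m2, m5}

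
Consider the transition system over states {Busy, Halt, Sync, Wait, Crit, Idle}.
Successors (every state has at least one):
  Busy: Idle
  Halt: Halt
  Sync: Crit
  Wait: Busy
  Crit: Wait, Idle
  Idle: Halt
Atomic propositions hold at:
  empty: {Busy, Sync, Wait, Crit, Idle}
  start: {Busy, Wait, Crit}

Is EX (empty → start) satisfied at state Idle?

Sat(empty → start) = {Busy, Halt, Wait, Crit}
Sat(EX (empty → start)) = {s : some successor in {Busy, Halt, Wait, Crit}} = {Halt, Sync, Wait, Crit, Idle}
Idle ∈ Sat(EX (empty → start)) = {Halt, Sync, Wait, Crit, Idle}, so the formula holds at Idle.

Yes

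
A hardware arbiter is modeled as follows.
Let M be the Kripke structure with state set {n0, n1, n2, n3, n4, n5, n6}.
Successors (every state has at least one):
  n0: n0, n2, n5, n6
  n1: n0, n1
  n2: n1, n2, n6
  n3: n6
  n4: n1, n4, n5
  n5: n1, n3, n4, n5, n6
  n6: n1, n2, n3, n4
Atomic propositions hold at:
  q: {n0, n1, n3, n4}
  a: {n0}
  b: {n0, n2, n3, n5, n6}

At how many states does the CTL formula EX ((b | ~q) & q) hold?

4

Sat(~q) = {n2, n5, n6}
Sat(b | ~q) = {n0, n2, n3, n5, n6}
Sat((b | ~q) & q) = {n0, n3}
Sat(EX ((b | ~q) & q)) = {s : some successor in {n0, n3}} = {n0, n1, n5, n6}
|Sat(EX ((b | ~q) & q))| = |{n0, n1, n5, n6}| = 4.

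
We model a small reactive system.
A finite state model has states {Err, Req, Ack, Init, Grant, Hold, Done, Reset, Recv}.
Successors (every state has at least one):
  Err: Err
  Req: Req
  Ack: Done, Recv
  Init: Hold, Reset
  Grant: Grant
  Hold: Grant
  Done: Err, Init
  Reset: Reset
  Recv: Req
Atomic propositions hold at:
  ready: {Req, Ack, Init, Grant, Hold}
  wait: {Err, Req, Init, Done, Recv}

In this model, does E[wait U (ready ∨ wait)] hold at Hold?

Sat(ready ∨ wait) = {Err, Req, Ack, Init, Grant, Hold, Done, Recv}
E[wait U (ready ∨ wait)]: least fixpoint, start Z0 = Sat((ready ∨ wait)) = {Err, Req, Ack, Init, Grant, Hold, Done, Recv}, add states in Sat(wait) with some successor in Z. Already a fixed point.
Sat(E[wait U (ready ∨ wait)]) = {Err, Req, Ack, Init, Grant, Hold, Done, Recv}
Hold ∈ Sat(E[wait U (ready ∨ wait)]) = {Err, Req, Ack, Init, Grant, Hold, Done, Recv}, so the formula holds at Hold.

Yes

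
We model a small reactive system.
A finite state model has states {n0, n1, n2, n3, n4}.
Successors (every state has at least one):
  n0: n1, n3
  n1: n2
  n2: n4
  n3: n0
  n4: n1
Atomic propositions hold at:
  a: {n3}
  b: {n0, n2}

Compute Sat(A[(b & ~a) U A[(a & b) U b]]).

{n0, n2}

Sat(~a) = {n0, n1, n2, n4}
Sat(b & ~a) = {n0, n2}
Sat(a & b) = ∅
A[(a & b) U b]: least fixpoint, start Z0 = Sat(b) = {n0, n2}, add states in Sat(a & b) with every successor in Z. Already a fixed point.
Sat(A[(a & b) U b]) = {n0, n2}
A[(b & ~a) U A[(a & b) U b]]: least fixpoint, start Z0 = Sat(A[(a & b) U b]) = {n0, n2}, add states in Sat(b & ~a) with every successor in Z. Already a fixed point.
Sat(A[(b & ~a) U A[(a & b) U b]]) = {n0, n2}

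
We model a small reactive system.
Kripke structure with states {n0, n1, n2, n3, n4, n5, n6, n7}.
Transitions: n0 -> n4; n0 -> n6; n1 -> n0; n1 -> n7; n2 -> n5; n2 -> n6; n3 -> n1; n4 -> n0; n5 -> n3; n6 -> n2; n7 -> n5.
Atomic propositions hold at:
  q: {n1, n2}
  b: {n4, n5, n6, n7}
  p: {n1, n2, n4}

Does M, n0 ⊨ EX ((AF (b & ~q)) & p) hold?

Yes

Sat(~q) = {n0, n3, n4, n5, n6, n7}
Sat(b & ~q) = {n4, n5, n6, n7}
AF (b & ~q): least fixpoint, start Z0 = {n4, n5, n6, n7}, add states with every successor in Z. Z1 = {n0, n2, n4, n5, n6, n7}; Z2 = {n0, n1, n2, n4, n5, n6, n7}; Z3 = {n0, n1, n2, n3, n4, n5, n6, n7}; fixed.
Sat(AF (b & ~q)) = {n0, n1, n2, n3, n4, n5, n6, n7}
Sat((AF (b & ~q)) & p) = {n1, n2, n4}
Sat(EX ((AF (b & ~q)) & p)) = {s : some successor in {n1, n2, n4}} = {n0, n3, n6}
n0 ∈ Sat(EX ((AF (b & ~q)) & p)) = {n0, n3, n6}, so the formula holds at n0.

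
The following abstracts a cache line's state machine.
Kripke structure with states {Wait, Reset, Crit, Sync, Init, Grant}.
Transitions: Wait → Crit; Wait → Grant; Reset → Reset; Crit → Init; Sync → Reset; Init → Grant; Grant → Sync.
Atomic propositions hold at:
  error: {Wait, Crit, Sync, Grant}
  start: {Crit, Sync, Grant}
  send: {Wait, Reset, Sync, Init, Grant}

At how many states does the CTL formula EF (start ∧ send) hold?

Sat(start ∧ send) = {Sync, Grant}
EF (start ∧ send): least fixpoint, start Z0 = {Sync, Grant}, add states with some successor in Z. Z1 = {Wait, Sync, Init, Grant}; Z2 = {Wait, Crit, Sync, Init, Grant}; fixed.
Sat(EF (start ∧ send)) = {Wait, Crit, Sync, Init, Grant}
|Sat(EF (start ∧ send))| = |{Wait, Crit, Sync, Init, Grant}| = 5.

5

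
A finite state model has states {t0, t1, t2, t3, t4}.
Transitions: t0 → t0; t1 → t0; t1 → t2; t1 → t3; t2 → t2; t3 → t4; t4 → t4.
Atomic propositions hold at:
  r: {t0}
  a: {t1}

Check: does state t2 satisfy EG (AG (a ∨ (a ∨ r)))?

No

Sat(a ∨ r) = {t0, t1}
Sat(a ∨ (a ∨ r)) = {t0, t1}
AG (a ∨ (a ∨ r)): greatest fixpoint, start Z0 = {t0, t1}, keep only states in Sat with every successor in Z. Z1 = {t0}; fixed.
Sat(AG (a ∨ (a ∨ r))) = {t0}
EG (AG (a ∨ (a ∨ r))): greatest fixpoint, start Z0 = {t0}, keep only states in Sat with some successor in Z. Already a fixed point.
Sat(EG (AG (a ∨ (a ∨ r)))) = {t0}
t2 ∉ Sat(EG (AG (a ∨ (a ∨ r)))) = {t0}, so the formula does not hold at t2.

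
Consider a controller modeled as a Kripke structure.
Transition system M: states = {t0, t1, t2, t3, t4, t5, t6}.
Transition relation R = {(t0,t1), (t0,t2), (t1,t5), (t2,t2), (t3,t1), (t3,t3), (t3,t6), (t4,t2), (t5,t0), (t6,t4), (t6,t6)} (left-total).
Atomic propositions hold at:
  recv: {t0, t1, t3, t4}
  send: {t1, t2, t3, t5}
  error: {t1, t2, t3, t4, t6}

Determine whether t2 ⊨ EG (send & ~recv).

Yes

Sat(~recv) = {t2, t5, t6}
Sat(send & ~recv) = {t2, t5}
EG (send & ~recv): greatest fixpoint, start Z0 = {t2, t5}, keep only states in Sat with some successor in Z. Z1 = {t2}; fixed.
Sat(EG (send & ~recv)) = {t2}
t2 ∈ Sat(EG (send & ~recv)) = {t2}, so the formula holds at t2.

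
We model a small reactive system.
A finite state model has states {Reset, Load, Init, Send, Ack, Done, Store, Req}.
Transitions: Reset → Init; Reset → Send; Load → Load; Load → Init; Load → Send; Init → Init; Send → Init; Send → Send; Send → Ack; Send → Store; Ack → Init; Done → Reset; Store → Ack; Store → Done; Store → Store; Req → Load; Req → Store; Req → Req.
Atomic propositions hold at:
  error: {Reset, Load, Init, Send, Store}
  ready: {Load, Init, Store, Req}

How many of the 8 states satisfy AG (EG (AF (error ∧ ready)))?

Sat(error ∧ ready) = {Load, Init, Store}
AF (error ∧ ready): least fixpoint, start Z0 = {Load, Init, Store}, add states with every successor in Z. Z1 = {Load, Init, Ack, Store}; fixed.
Sat(AF (error ∧ ready)) = {Load, Init, Ack, Store}
EG (AF (error ∧ ready)): greatest fixpoint, start Z0 = {Load, Init, Ack, Store}, keep only states in Sat with some successor in Z. Already a fixed point.
Sat(EG (AF (error ∧ ready))) = {Load, Init, Ack, Store}
AG (EG (AF (error ∧ ready))): greatest fixpoint, start Z0 = {Load, Init, Ack, Store}, keep only states in Sat with every successor in Z. Z1 = {Init, Ack}; fixed.
Sat(AG (EG (AF (error ∧ ready)))) = {Init, Ack}
|Sat(AG (EG (AF (error ∧ ready))))| = |{Init, Ack}| = 2.

2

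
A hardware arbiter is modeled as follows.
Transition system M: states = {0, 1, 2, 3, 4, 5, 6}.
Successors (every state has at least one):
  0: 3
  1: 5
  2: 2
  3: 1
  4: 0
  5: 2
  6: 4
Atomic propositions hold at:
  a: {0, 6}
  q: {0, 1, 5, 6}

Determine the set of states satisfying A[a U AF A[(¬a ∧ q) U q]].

{0, 1, 3, 4, 5, 6}

Sat(¬a) = {1, 2, 3, 4, 5}
Sat(¬a ∧ q) = {1, 5}
A[(¬a ∧ q) U q]: least fixpoint, start Z0 = Sat(q) = {0, 1, 5, 6}, add states in Sat(¬a ∧ q) with every successor in Z. Already a fixed point.
Sat(A[(¬a ∧ q) U q]) = {0, 1, 5, 6}
AF A[(¬a ∧ q) U q]: least fixpoint, start Z0 = {0, 1, 5, 6}, add states with every successor in Z. Z1 = {0, 1, 3, 4, 5, 6}; fixed.
Sat(AF A[(¬a ∧ q) U q]) = {0, 1, 3, 4, 5, 6}
A[a U AF A[(¬a ∧ q) U q]]: least fixpoint, start Z0 = Sat(AF A[(¬a ∧ q) U q]) = {0, 1, 3, 4, 5, 6}, add states in Sat(a) with every successor in Z. Already a fixed point.
Sat(A[a U AF A[(¬a ∧ q) U q]]) = {0, 1, 3, 4, 5, 6}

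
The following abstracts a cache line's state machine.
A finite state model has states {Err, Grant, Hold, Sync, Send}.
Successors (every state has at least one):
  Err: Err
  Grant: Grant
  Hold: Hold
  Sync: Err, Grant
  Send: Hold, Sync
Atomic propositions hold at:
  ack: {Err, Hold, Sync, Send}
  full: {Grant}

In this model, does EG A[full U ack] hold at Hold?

Yes

A[full U ack]: least fixpoint, start Z0 = Sat(ack) = {Err, Hold, Sync, Send}, add states in Sat(full) with every successor in Z. Already a fixed point.
Sat(A[full U ack]) = {Err, Hold, Sync, Send}
EG A[full U ack]: greatest fixpoint, start Z0 = {Err, Hold, Sync, Send}, keep only states in Sat with some successor in Z. Already a fixed point.
Sat(EG A[full U ack]) = {Err, Hold, Sync, Send}
Hold ∈ Sat(EG A[full U ack]) = {Err, Hold, Sync, Send}, so the formula holds at Hold.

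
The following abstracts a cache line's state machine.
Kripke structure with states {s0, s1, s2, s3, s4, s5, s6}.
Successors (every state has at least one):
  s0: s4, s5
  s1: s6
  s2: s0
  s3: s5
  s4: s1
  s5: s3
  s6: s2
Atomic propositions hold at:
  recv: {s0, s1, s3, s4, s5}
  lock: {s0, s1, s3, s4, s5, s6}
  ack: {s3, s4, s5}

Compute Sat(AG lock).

{s3, s5}

AG lock: greatest fixpoint, start Z0 = {s0, s1, s3, s4, s5, s6}, keep only states in Sat with every successor in Z. Z1 = {s0, s1, s3, s4, s5}; Z2 = {s0, s3, s4, s5}; Z3 = {s0, s3, s5}; Z4 = {s3, s5}; fixed.
Sat(AG lock) = {s3, s5}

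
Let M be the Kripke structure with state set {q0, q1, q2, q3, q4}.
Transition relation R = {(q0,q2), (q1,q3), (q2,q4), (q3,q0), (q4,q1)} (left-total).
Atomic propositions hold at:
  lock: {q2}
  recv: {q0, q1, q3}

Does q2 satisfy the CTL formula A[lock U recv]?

No

A[lock U recv]: least fixpoint, start Z0 = Sat(recv) = {q0, q1, q3}, add states in Sat(lock) with every successor in Z. Already a fixed point.
Sat(A[lock U recv]) = {q0, q1, q3}
q2 ∉ Sat(A[lock U recv]) = {q0, q1, q3}, so the formula does not hold at q2.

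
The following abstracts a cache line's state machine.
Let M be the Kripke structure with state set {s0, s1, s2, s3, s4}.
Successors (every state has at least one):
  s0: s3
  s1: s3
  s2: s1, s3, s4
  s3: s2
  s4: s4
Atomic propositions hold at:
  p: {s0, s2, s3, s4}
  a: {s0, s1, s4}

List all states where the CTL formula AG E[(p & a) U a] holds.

Sat(p & a) = {s0, s4}
E[(p & a) U a]: least fixpoint, start Z0 = Sat(a) = {s0, s1, s4}, add states in Sat(p & a) with some successor in Z. Already a fixed point.
Sat(E[(p & a) U a]) = {s0, s1, s4}
AG E[(p & a) U a]: greatest fixpoint, start Z0 = {s0, s1, s4}, keep only states in Sat with every successor in Z. Z1 = {s4}; fixed.
Sat(AG E[(p & a) U a]) = {s4}

{s4}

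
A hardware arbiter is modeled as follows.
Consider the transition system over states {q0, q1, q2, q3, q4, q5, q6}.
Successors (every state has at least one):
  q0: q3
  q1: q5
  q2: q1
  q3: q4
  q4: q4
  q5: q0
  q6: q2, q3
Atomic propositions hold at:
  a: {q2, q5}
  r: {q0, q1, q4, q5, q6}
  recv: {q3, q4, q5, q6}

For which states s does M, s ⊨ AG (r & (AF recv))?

{q4}

AF recv: least fixpoint, start Z0 = {q3, q4, q5, q6}, add states with every successor in Z. Z1 = {q0, q1, q3, q4, q5, q6}; Z2 = {q0, q1, q2, q3, q4, q5, q6}; fixed.
Sat(AF recv) = {q0, q1, q2, q3, q4, q5, q6}
Sat(r & (AF recv)) = {q0, q1, q4, q5, q6}
AG (r & (AF recv)): greatest fixpoint, start Z0 = {q0, q1, q4, q5, q6}, keep only states in Sat with every successor in Z. Z1 = {q1, q4, q5}; Z2 = {q1, q4}; Z3 = {q4}; fixed.
Sat(AG (r & (AF recv))) = {q4}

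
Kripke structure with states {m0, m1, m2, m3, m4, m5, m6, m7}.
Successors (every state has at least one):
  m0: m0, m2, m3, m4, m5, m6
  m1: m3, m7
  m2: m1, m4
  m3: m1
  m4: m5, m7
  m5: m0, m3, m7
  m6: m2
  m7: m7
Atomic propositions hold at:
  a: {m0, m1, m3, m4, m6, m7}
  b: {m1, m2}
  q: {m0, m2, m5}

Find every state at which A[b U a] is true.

A[b U a]: least fixpoint, start Z0 = Sat(a) = {m0, m1, m3, m4, m6, m7}, add states in Sat(b) with every successor in Z. Z1 = {m0, m1, m2, m3, m4, m6, m7}; fixed.
Sat(A[b U a]) = {m0, m1, m2, m3, m4, m6, m7}

{m0, m1, m2, m3, m4, m6, m7}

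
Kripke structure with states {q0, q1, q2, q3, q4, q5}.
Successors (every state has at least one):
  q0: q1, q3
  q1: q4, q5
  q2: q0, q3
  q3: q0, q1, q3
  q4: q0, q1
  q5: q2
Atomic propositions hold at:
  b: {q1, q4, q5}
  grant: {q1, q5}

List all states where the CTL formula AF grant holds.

{q1, q5}

AF grant: least fixpoint, start Z0 = {q1, q5}, add states with every successor in Z. Already a fixed point.
Sat(AF grant) = {q1, q5}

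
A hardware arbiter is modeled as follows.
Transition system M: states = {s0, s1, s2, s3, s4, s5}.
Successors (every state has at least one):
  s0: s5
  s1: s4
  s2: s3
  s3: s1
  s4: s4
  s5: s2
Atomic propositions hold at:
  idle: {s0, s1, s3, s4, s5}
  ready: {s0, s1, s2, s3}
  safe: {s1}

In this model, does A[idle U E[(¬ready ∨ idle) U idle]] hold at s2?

Sat(¬ready) = {s4, s5}
Sat(¬ready ∨ idle) = {s0, s1, s3, s4, s5}
E[(¬ready ∨ idle) U idle]: least fixpoint, start Z0 = Sat(idle) = {s0, s1, s3, s4, s5}, add states in Sat(¬ready ∨ idle) with some successor in Z. Already a fixed point.
Sat(E[(¬ready ∨ idle) U idle]) = {s0, s1, s3, s4, s5}
A[idle U E[(¬ready ∨ idle) U idle]]: least fixpoint, start Z0 = Sat(E[(¬ready ∨ idle) U idle]) = {s0, s1, s3, s4, s5}, add states in Sat(idle) with every successor in Z. Already a fixed point.
Sat(A[idle U E[(¬ready ∨ idle) U idle]]) = {s0, s1, s3, s4, s5}
s2 ∉ Sat(A[idle U E[(¬ready ∨ idle) U idle]]) = {s0, s1, s3, s4, s5}, so the formula does not hold at s2.

No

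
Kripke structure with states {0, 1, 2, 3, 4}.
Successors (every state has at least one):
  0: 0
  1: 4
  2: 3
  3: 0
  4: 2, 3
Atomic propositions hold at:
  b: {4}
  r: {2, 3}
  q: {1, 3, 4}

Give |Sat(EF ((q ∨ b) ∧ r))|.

Sat(q ∨ b) = {1, 3, 4}
Sat((q ∨ b) ∧ r) = {3}
EF ((q ∨ b) ∧ r): least fixpoint, start Z0 = {3}, add states with some successor in Z. Z1 = {2, 3, 4}; Z2 = {1, 2, 3, 4}; fixed.
Sat(EF ((q ∨ b) ∧ r)) = {1, 2, 3, 4}
|Sat(EF ((q ∨ b) ∧ r))| = |{1, 2, 3, 4}| = 4.

4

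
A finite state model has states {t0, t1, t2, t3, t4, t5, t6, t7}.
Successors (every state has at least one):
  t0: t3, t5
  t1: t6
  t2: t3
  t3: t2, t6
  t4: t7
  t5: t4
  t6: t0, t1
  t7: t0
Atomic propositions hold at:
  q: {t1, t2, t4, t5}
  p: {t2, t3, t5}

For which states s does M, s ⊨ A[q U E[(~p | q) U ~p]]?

{t0, t1, t4, t5, t6, t7}

Sat(~p) = {t0, t1, t4, t6, t7}
Sat(~p | q) = {t0, t1, t2, t4, t5, t6, t7}
E[(~p | q) U ~p]: least fixpoint, start Z0 = Sat(~p) = {t0, t1, t4, t6, t7}, add states in Sat(~p | q) with some successor in Z. Z1 = {t0, t1, t4, t5, t6, t7}; fixed.
Sat(E[(~p | q) U ~p]) = {t0, t1, t4, t5, t6, t7}
A[q U E[(~p | q) U ~p]]: least fixpoint, start Z0 = Sat(E[(~p | q) U ~p]) = {t0, t1, t4, t5, t6, t7}, add states in Sat(q) with every successor in Z. Already a fixed point.
Sat(A[q U E[(~p | q) U ~p]]) = {t0, t1, t4, t5, t6, t7}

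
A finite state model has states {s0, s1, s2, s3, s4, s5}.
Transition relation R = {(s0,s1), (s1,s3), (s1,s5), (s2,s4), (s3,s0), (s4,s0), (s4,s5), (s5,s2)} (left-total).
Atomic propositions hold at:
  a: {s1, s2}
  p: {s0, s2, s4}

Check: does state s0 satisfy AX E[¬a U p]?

Sat(¬a) = {s0, s3, s4, s5}
E[¬a U p]: least fixpoint, start Z0 = Sat(p) = {s0, s2, s4}, add states in Sat(¬a) with some successor in Z. Z1 = {s0, s2, s3, s4, s5}; fixed.
Sat(E[¬a U p]) = {s0, s2, s3, s4, s5}
Sat(AX E[¬a U p]) = {s : every successor in {s0, s2, s3, s4, s5}} = {s1, s2, s3, s4, s5}
s0 ∉ Sat(AX E[¬a U p]) = {s1, s2, s3, s4, s5}, so the formula does not hold at s0.

No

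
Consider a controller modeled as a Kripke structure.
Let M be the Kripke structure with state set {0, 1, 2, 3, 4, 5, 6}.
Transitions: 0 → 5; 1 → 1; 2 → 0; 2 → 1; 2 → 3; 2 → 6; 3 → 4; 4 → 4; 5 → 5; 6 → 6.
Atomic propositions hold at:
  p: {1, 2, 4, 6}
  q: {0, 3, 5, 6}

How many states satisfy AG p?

3

AG p: greatest fixpoint, start Z0 = {1, 2, 4, 6}, keep only states in Sat with every successor in Z. Z1 = {1, 4, 6}; fixed.
Sat(AG p) = {1, 4, 6}
|Sat(AG p)| = |{1, 4, 6}| = 3.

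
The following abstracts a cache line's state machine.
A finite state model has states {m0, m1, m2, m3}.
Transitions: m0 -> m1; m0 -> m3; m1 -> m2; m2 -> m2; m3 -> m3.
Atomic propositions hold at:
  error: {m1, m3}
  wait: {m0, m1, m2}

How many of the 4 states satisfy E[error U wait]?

3

E[error U wait]: least fixpoint, start Z0 = Sat(wait) = {m0, m1, m2}, add states in Sat(error) with some successor in Z. Already a fixed point.
Sat(E[error U wait]) = {m0, m1, m2}
|Sat(E[error U wait])| = |{m0, m1, m2}| = 3.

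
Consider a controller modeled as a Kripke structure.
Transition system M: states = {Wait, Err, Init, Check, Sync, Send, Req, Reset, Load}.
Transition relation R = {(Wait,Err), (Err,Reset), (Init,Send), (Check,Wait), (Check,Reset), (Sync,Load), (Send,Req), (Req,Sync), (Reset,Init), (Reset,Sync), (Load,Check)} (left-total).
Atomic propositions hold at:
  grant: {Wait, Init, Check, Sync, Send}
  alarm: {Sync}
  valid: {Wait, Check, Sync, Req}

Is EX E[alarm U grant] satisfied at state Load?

E[alarm U grant]: least fixpoint, start Z0 = Sat(grant) = {Wait, Init, Check, Sync, Send}, add states in Sat(alarm) with some successor in Z. Already a fixed point.
Sat(E[alarm U grant]) = {Wait, Init, Check, Sync, Send}
Sat(EX E[alarm U grant]) = {s : some successor in {Wait, Init, Check, Sync, Send}} = {Init, Check, Req, Reset, Load}
Load ∈ Sat(EX E[alarm U grant]) = {Init, Check, Req, Reset, Load}, so the formula holds at Load.

Yes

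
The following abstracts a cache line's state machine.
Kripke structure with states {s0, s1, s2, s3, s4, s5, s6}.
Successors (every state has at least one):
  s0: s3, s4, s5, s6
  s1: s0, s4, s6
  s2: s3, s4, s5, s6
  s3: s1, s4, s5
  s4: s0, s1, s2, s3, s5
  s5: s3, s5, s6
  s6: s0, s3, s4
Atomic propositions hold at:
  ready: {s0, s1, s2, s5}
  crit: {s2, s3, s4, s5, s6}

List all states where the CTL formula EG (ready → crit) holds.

{s2, s3, s4, s5, s6}

Sat(ready → crit) = {s2, s3, s4, s5, s6}
EG (ready → crit): greatest fixpoint, start Z0 = {s2, s3, s4, s5, s6}, keep only states in Sat with some successor in Z. Already a fixed point.
Sat(EG (ready → crit)) = {s2, s3, s4, s5, s6}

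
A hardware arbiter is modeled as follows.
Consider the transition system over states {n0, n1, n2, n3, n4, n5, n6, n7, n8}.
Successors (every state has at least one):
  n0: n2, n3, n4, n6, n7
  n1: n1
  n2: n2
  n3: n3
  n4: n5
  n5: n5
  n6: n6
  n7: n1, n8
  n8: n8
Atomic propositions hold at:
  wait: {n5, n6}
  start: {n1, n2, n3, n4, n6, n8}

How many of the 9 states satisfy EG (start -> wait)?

Sat(start -> wait) = {n0, n5, n6, n7}
EG (start -> wait): greatest fixpoint, start Z0 = {n0, n5, n6, n7}, keep only states in Sat with some successor in Z. Z1 = {n0, n5, n6}; fixed.
Sat(EG (start -> wait)) = {n0, n5, n6}
|Sat(EG (start -> wait))| = |{n0, n5, n6}| = 3.

3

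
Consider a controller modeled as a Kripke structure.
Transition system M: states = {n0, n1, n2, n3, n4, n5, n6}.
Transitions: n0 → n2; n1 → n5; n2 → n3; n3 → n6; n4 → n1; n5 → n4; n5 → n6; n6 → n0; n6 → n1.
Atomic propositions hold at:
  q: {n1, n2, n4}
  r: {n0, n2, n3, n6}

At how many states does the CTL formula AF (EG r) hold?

EG r: greatest fixpoint, start Z0 = {n0, n2, n3, n6}, keep only states in Sat with some successor in Z. Already a fixed point.
Sat(EG r) = {n0, n2, n3, n6}
AF (EG r): least fixpoint, start Z0 = {n0, n2, n3, n6}, add states with every successor in Z. Already a fixed point.
Sat(AF (EG r)) = {n0, n2, n3, n6}
|Sat(AF (EG r))| = |{n0, n2, n3, n6}| = 4.

4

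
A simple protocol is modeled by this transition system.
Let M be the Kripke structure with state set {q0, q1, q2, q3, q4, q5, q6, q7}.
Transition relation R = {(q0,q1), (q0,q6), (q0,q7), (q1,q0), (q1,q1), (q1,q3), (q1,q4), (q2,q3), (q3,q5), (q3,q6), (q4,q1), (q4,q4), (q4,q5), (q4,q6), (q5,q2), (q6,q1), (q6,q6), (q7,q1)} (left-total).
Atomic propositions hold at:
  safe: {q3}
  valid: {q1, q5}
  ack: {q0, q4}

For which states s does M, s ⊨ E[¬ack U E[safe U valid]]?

Sat(¬ack) = {q1, q2, q3, q5, q6, q7}
E[safe U valid]: least fixpoint, start Z0 = Sat(valid) = {q1, q5}, add states in Sat(safe) with some successor in Z. Z1 = {q1, q3, q5}; fixed.
Sat(E[safe U valid]) = {q1, q3, q5}
E[¬ack U E[safe U valid]]: least fixpoint, start Z0 = Sat(E[safe U valid]) = {q1, q3, q5}, add states in Sat(¬ack) with some successor in Z. Z1 = {q1, q2, q3, q5, q6, q7}; fixed.
Sat(E[¬ack U E[safe U valid]]) = {q1, q2, q3, q5, q6, q7}

{q1, q2, q3, q5, q6, q7}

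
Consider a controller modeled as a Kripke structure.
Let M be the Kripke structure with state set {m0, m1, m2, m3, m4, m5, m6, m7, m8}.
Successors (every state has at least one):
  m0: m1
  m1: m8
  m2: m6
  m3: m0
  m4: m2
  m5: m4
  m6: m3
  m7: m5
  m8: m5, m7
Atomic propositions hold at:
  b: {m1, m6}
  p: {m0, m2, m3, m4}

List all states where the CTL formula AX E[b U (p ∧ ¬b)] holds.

Sat(¬b) = {m0, m2, m3, m4, m5, m7, m8}
Sat(p ∧ ¬b) = {m0, m2, m3, m4}
E[b U (p ∧ ¬b)]: least fixpoint, start Z0 = Sat((p ∧ ¬b)) = {m0, m2, m3, m4}, add states in Sat(b) with some successor in Z. Z1 = {m0, m2, m3, m4, m6}; fixed.
Sat(E[b U (p ∧ ¬b)]) = {m0, m2, m3, m4, m6}
Sat(AX E[b U (p ∧ ¬b)]) = {s : every successor in {m0, m2, m3, m4, m6}} = {m2, m3, m4, m5, m6}

{m2, m3, m4, m5, m6}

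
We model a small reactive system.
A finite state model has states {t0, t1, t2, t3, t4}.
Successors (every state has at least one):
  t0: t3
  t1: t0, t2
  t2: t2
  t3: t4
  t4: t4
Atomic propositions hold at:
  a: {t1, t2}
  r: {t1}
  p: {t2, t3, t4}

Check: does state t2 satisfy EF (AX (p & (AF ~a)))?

Sat(~a) = {t0, t3, t4}
AF ~a: least fixpoint, start Z0 = {t0, t3, t4}, add states with every successor in Z. Already a fixed point.
Sat(AF ~a) = {t0, t3, t4}
Sat(p & (AF ~a)) = {t3, t4}
Sat(AX (p & (AF ~a))) = {s : every successor in {t3, t4}} = {t0, t3, t4}
EF (AX (p & (AF ~a))): least fixpoint, start Z0 = {t0, t3, t4}, add states with some successor in Z. Z1 = {t0, t1, t3, t4}; fixed.
Sat(EF (AX (p & (AF ~a)))) = {t0, t1, t3, t4}
t2 ∉ Sat(EF (AX (p & (AF ~a)))) = {t0, t1, t3, t4}, so the formula does not hold at t2.

No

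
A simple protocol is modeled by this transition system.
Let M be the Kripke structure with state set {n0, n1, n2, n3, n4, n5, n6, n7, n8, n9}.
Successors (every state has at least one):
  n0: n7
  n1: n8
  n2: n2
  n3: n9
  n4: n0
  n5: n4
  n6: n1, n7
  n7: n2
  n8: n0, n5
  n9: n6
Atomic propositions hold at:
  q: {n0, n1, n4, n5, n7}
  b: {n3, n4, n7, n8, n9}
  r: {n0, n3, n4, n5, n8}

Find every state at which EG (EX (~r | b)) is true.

Sat(~r) = {n1, n2, n6, n7, n9}
Sat(~r | b) = {n1, n2, n3, n4, n6, n7, n8, n9}
Sat(EX (~r | b)) = {s : some successor in {n1, n2, n3, n4, n6, n7, n8, n9}} = {n0, n1, n2, n3, n5, n6, n7, n9}
EG (EX (~r | b)): greatest fixpoint, start Z0 = {n0, n1, n2, n3, n5, n6, n7, n9}, keep only states in Sat with some successor in Z. Z1 = {n0, n2, n3, n6, n7, n9}; fixed.
Sat(EG (EX (~r | b))) = {n0, n2, n3, n6, n7, n9}

{n0, n2, n3, n6, n7, n9}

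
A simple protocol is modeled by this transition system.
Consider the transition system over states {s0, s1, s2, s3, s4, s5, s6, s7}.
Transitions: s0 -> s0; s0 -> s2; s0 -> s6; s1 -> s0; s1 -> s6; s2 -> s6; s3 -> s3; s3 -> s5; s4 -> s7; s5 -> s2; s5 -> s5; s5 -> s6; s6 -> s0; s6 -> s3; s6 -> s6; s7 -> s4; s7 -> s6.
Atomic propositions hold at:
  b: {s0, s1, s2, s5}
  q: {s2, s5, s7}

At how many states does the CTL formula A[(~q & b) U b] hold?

4

Sat(~q) = {s0, s1, s3, s4, s6}
Sat(~q & b) = {s0, s1}
A[(~q & b) U b]: least fixpoint, start Z0 = Sat(b) = {s0, s1, s2, s5}, add states in Sat(~q & b) with every successor in Z. Already a fixed point.
Sat(A[(~q & b) U b]) = {s0, s1, s2, s5}
|Sat(A[(~q & b) U b])| = |{s0, s1, s2, s5}| = 4.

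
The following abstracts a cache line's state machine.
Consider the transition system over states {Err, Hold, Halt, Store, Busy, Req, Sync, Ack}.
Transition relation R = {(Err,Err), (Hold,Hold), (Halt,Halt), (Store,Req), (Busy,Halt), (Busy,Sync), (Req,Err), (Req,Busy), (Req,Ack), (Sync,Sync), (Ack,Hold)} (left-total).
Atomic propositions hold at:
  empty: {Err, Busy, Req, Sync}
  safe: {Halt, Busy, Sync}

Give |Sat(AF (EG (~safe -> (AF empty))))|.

6

Sat(~safe) = {Err, Hold, Store, Req, Ack}
AF empty: least fixpoint, start Z0 = {Err, Busy, Req, Sync}, add states with every successor in Z. Z1 = {Err, Store, Busy, Req, Sync}; fixed.
Sat(AF empty) = {Err, Store, Busy, Req, Sync}
Sat(~safe -> (AF empty)) = {Err, Halt, Store, Busy, Req, Sync}
EG (~safe -> (AF empty)): greatest fixpoint, start Z0 = {Err, Halt, Store, Busy, Req, Sync}, keep only states in Sat with some successor in Z. Already a fixed point.
Sat(EG (~safe -> (AF empty))) = {Err, Halt, Store, Busy, Req, Sync}
AF (EG (~safe -> (AF empty))): least fixpoint, start Z0 = {Err, Halt, Store, Busy, Req, Sync}, add states with every successor in Z. Already a fixed point.
Sat(AF (EG (~safe -> (AF empty)))) = {Err, Halt, Store, Busy, Req, Sync}
|Sat(AF (EG (~safe -> (AF empty))))| = |{Err, Halt, Store, Busy, Req, Sync}| = 6.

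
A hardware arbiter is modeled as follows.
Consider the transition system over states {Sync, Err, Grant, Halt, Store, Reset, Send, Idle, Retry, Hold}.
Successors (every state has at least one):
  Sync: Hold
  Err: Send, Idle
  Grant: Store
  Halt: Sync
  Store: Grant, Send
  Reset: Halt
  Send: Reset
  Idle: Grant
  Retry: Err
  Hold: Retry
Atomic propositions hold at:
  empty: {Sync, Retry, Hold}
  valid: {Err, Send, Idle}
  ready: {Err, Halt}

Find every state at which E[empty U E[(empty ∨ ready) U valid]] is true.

Sat(empty ∨ ready) = {Sync, Err, Halt, Retry, Hold}
E[(empty ∨ ready) U valid]: least fixpoint, start Z0 = Sat(valid) = {Err, Send, Idle}, add states in Sat(empty ∨ ready) with some successor in Z. Z1 = {Err, Send, Idle, Retry}; Z2 = {Err, Send, Idle, Retry, Hold}; Z3 = {Sync, Err, Send, Idle, Retry, Hold}; Z4 = {Sync, Err, Halt, Send, Idle, Retry, Hold}; fixed.
Sat(E[(empty ∨ ready) U valid]) = {Sync, Err, Halt, Send, Idle, Retry, Hold}
E[empty U E[(empty ∨ ready) U valid]]: least fixpoint, start Z0 = Sat(E[(empty ∨ ready) U valid]) = {Sync, Err, Halt, Send, Idle, Retry, Hold}, add states in Sat(empty) with some successor in Z. Already a fixed point.
Sat(E[empty U E[(empty ∨ ready) U valid]]) = {Sync, Err, Halt, Send, Idle, Retry, Hold}

{Sync, Err, Halt, Send, Idle, Retry, Hold}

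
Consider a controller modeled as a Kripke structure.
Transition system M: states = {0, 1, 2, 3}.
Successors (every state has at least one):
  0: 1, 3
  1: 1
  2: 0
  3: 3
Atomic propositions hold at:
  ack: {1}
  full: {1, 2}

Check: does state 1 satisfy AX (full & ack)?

Yes

Sat(full & ack) = {1}
Sat(AX (full & ack)) = {s : every successor in {1}} = {1}
1 ∈ Sat(AX (full & ack)) = {1}, so the formula holds at 1.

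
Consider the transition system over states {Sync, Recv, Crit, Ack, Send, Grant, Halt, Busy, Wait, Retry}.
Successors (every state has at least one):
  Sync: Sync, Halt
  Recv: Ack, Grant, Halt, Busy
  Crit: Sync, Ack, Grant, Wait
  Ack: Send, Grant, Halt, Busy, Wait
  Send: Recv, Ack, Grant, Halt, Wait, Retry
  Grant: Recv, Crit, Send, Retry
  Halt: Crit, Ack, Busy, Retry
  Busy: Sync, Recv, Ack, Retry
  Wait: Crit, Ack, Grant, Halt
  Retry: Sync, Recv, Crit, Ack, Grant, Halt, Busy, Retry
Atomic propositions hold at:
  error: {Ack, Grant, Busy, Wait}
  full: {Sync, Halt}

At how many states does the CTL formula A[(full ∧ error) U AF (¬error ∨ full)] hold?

7

Sat(full ∧ error) = ∅
Sat(¬error) = {Sync, Recv, Crit, Send, Halt, Retry}
Sat(¬error ∨ full) = {Sync, Recv, Crit, Send, Halt, Retry}
AF (¬error ∨ full): least fixpoint, start Z0 = {Sync, Recv, Crit, Send, Halt, Retry}, add states with every successor in Z. Z1 = {Sync, Recv, Crit, Send, Grant, Halt, Retry}; fixed.
Sat(AF (¬error ∨ full)) = {Sync, Recv, Crit, Send, Grant, Halt, Retry}
A[(full ∧ error) U AF (¬error ∨ full)]: least fixpoint, start Z0 = Sat(AF (¬error ∨ full)) = {Sync, Recv, Crit, Send, Grant, Halt, Retry}, add states in Sat(full ∧ error) with every successor in Z. Already a fixed point.
Sat(A[(full ∧ error) U AF (¬error ∨ full)]) = {Sync, Recv, Crit, Send, Grant, Halt, Retry}
|Sat(A[(full ∧ error) U AF (¬error ∨ full)])| = |{Sync, Recv, Crit, Send, Grant, Halt, Retry}| = 7.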